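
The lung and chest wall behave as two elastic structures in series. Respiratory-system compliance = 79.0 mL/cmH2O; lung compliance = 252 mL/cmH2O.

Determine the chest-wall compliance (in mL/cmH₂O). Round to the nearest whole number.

1/Ccw = 1/Crs − 1/CL.
1/Ccw = 1/79.0 − 1/252 = 0.00869.
Ccw = 115.07 mL/cmH2O.

115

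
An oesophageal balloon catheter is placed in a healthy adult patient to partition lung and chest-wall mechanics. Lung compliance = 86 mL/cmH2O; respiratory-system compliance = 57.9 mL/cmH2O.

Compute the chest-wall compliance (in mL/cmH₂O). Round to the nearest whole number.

177

1/Ccw = 1/Crs − 1/CL.
1/Ccw = 1/57.9 − 1/86 = 0.005643.
Ccw = 177.21 mL/cmH2O.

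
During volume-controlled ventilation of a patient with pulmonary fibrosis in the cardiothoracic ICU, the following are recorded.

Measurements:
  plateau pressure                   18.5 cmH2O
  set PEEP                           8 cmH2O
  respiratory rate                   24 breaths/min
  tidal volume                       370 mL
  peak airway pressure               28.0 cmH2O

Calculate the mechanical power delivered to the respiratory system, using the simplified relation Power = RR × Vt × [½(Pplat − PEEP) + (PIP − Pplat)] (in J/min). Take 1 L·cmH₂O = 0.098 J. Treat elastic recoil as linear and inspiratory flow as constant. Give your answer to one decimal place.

12.8

Per-breath work = Vt × [½(Pplat−PEEP) + (PIP−Pplat)] = 0.370 × [0.5×10.5 + 9.5] = 0.370 × 14.75 = 5.458 L·cmH2O.
Power = 24 × 5.458 = 130.99 L·cmH2O/min.
× 0.098 J/(L·cmH2O) → 12.837 J/min.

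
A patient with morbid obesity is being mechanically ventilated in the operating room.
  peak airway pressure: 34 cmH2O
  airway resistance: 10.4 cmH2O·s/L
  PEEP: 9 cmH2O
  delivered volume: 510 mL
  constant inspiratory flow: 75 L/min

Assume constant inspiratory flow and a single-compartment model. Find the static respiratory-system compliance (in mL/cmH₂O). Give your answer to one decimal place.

42.5

Flow: 75 L/min ÷ 60 = 1.25 L/s.
Equation of motion (constant flow): PIP = Vt/C + R·V̇ + PEEP.
Vt/C = PIP − R·V̇ − PEEP = 34 − 10.4×1.25 − 9 = 34 − 13.0 − 9 = 12.0 cmH2O.
C = Vt / 12.0 = 510 / 12.0 = 42.5 mL/cmH2O.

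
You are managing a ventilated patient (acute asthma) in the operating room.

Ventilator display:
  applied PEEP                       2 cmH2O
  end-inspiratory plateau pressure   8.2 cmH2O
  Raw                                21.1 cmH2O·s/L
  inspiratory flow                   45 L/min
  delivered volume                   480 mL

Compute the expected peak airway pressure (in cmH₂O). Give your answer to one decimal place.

24.0

Flow: 45 L/min ÷ 60 = 0.75 L/s.
PIP = Pplat + Raw × flow = 8.2 + 21.1 × 0.75 = 8.2 + 15.825 = 24.025 cmH2O.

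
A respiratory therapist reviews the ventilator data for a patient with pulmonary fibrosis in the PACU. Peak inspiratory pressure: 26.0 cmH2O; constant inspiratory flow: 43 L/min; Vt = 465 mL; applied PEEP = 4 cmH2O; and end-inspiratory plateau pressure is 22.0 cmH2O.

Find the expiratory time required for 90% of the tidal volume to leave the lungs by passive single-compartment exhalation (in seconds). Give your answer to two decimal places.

0.33

Flow: 43 L/min ÷ 60 = 0.7167 L/s.
R = (PIP − Pplat)/V̇ = (26.0 − 22.0) / 0.7167 = 4.0/0.7167 = 5.581 cmH2O·s/L.
C = Vt/(Pplat − PEEP) = 465.0 / (22.0 − 4) = 465.0/18.0 = 25.833 mL/cmH2O.
τ = R × C = 5.581 × 0.02583 L/cmH2O = 0.1442 s.
t = −τ·ln(1 − 0.90) = −0.1442·ln(0.1) = 0.332 s.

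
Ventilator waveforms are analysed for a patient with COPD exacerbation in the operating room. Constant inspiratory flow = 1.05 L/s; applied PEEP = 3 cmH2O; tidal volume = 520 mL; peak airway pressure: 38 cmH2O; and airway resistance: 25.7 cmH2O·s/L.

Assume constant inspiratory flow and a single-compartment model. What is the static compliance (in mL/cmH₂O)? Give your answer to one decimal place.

64.9

Equation of motion (constant flow): PIP = Vt/C + R·V̇ + PEEP.
Vt/C = PIP − R·V̇ − PEEP = 38 − 25.7×1.05 − 3 = 38 − 26.985 − 3 = 8.015 cmH2O.
C = Vt / 8.015 = 520 / 8.015 = 64.878 mL/cmH2O.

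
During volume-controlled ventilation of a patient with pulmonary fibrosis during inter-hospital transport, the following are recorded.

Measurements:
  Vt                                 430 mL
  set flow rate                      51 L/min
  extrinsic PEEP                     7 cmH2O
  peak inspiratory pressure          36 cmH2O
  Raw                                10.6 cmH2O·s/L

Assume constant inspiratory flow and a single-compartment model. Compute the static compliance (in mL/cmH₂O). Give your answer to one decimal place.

21.5

Flow: 51 L/min ÷ 60 = 0.85 L/s.
Equation of motion (constant flow): PIP = Vt/C + R·V̇ + PEEP.
Vt/C = PIP − R·V̇ − PEEP = 36 − 10.6×0.85 − 7 = 36 − 9.01 − 7 = 19.99 cmH2O.
C = Vt / 19.99 = 430 / 19.99 = 21.511 mL/cmH2O.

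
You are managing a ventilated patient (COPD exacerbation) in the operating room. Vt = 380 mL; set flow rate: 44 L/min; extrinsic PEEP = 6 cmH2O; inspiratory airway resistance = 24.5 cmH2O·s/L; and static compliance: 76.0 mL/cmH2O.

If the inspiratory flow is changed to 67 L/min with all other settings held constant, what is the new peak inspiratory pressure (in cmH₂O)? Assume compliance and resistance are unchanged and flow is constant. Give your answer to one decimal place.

38.4

Flow: 44 L/min ÷ 60 = 0.7333 L/s.
New flow: 67 L/min ÷ 60 = 1.1167 L/s.
PIP = Vt/C + R·V̇ + PEEP (constant-flow equation of motion).
Only the resistive term changes: ΔPIP = R × ΔV̇ = 24.5 × (1.1167 − 0.7333) = 24.5 × 0.3834 = 9.393 cmH2O.
Original PIP = 380/76.0 + 24.5×0.7333 + 6 = 28.966 cmH2O; new PIP = 28.966 + (9.393) = 38.359 cmH2O.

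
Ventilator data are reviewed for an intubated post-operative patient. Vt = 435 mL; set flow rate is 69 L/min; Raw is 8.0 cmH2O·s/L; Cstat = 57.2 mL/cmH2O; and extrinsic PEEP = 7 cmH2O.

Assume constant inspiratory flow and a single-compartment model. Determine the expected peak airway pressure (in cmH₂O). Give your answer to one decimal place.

23.8

Flow: 69 L/min ÷ 60 = 1.15 L/s.
Equation of motion (constant flow): PIP = Vt/C + R·V̇ + PEEP.
PIP = 435/57.2 + 8.0×1.15 + 7 = 7.605 + 9.2 + 7 = 23.805 cmH2O.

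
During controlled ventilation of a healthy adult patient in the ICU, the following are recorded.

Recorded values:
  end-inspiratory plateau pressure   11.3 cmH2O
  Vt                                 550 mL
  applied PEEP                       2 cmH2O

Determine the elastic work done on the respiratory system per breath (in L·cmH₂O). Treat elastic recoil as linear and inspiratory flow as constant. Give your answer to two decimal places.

2.56

Elastic work ≈ ½ × (Pplat − PEEP) × Vt = 0.5 × (11.3 − 2) × 0.550 L = 0.5 × 9.3 × 0.550 = 2.558 L·cmH2O.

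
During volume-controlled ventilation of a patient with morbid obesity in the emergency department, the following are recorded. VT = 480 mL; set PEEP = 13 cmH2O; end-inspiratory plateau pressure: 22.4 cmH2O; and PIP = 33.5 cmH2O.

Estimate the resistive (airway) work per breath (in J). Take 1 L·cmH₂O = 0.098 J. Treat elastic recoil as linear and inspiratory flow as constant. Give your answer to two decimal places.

With constant inspiratory flow the resistive pressure is constant at PIP − Pplat = 33.5 − 22.4 = 11.1 cmH2O, so resistive work = 11.1 × 0.480 = 5.328 L·cmH2O.
× 0.098 J/(L·cmH2O) → 0.5221 J.

0.52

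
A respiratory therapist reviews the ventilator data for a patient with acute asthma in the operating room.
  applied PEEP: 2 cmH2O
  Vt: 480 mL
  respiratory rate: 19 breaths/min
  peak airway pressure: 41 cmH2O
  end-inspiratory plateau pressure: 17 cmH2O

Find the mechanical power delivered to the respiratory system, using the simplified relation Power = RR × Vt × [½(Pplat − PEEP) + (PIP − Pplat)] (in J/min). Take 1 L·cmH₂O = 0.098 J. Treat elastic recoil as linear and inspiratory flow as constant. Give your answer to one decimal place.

Per-breath work = Vt × [½(Pplat−PEEP) + (PIP−Pplat)] = 0.480 × [0.5×15.0 + 24.0] = 0.480 × 31.5 = 15.12 L·cmH2O.
Power = 19 × 15.12 = 287.28 L·cmH2O/min.
× 0.098 J/(L·cmH2O) → 28.153 J/min.

28.2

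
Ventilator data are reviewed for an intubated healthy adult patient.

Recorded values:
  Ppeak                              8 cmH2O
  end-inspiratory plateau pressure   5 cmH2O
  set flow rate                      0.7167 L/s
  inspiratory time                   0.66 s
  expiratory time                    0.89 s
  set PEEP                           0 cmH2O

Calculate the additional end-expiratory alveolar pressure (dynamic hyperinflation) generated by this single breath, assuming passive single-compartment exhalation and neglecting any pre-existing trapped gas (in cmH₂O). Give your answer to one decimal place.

Vt = flow × Ti = 0.7167 L/s × 0.66 s × 1000 mL/L = 473.02 mL.
R = (PIP − Pplat)/V̇ = (8 − 5) / 0.7167 = 3.0/0.7167 = 4.186 cmH2O·s/L.
C = Vt/(Pplat − PEEP) = 473.02 / (5 − 0) = 473.02/5.0 = 94.604 mL/cmH2O.
τ = R × C = 4.186 × 0.0946 L/cmH2O = 0.396 s.
Fraction remaining = e^(−Te/τ) = e^(−0.89/0.396) = 0.1057; trapped volume = 473.02 × 0.1057 = 49.998 mL.
Additional alveolar pressure from trapping ≈ V_trapped / C = 49.998 / 94.604 = 0.5285 cmH2O.

0.5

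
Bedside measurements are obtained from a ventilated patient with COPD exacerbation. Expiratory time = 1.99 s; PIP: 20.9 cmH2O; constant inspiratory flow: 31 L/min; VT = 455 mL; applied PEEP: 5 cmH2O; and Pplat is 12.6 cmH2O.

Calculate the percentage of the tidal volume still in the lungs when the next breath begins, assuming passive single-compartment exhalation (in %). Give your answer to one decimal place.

Flow: 31 L/min ÷ 60 = 0.5167 L/s.
R = (PIP − Pplat)/V̇ = (20.9 − 12.6) / 0.5167 = 8.3/0.5167 = 16.063 cmH2O·s/L.
C = Vt/(Pplat − PEEP) = 455.0 / (12.6 − 5) = 455.0/7.6 = 59.868 mL/cmH2O.
τ = R × C = 16.063 × 0.05987 L/cmH2O = 0.9617 s.
Fraction remaining at end-expiration = e^(−Te/τ) = e^(−1.99/0.9617) = 0.1263 → 12.63%.

12.6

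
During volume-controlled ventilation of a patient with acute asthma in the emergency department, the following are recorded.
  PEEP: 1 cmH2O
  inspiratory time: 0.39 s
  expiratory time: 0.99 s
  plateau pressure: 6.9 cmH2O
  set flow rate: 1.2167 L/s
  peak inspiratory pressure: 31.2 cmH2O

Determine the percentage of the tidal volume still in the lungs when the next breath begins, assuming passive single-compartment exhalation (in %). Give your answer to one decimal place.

Vt = flow × Ti = 1.2167 L/s × 0.39 s × 1000 mL/L = 474.51 mL.
R = (PIP − Pplat)/V̇ = (31.2 − 6.9) / 1.2167 = 24.3/1.2167 = 19.972 cmH2O·s/L.
C = Vt/(Pplat − PEEP) = 474.51 / (6.9 − 1) = 474.51/5.9 = 80.425 mL/cmH2O.
τ = R × C = 19.972 × 0.08043 L/cmH2O = 1.606 s.
Fraction remaining at end-expiration = e^(−Te/τ) = e^(−0.99/1.606) = 0.5399 → 53.99%.

54.0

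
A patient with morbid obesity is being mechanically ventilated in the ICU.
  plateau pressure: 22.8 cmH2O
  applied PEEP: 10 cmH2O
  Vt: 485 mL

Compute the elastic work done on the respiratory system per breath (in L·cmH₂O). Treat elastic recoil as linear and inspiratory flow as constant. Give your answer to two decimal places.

Elastic work ≈ ½ × (Pplat − PEEP) × Vt = 0.5 × (22.8 − 10) × 0.485 L = 0.5 × 12.8 × 0.485 = 3.104 L·cmH2O.

3.10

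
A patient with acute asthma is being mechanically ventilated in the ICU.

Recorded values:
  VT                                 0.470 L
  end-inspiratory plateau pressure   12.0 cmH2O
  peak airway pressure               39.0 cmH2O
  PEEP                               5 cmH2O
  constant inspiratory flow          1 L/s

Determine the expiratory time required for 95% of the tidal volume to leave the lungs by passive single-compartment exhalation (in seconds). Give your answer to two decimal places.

R = (PIP − Pplat)/V̇ = (39.0 − 12.0) / 1 = 27.0/1 = 27.0 cmH2O·s/L.
C = Vt/(Pplat − PEEP) = 470.0 / (12.0 − 5) = 470.0/7.0 = 67.143 mL/cmH2O.
τ = R × C = 27.0 × 0.06714 L/cmH2O = 1.813 s.
t = −τ·ln(1 − 0.95) = −1.813·ln(0.05) = 5.431 s.

5.43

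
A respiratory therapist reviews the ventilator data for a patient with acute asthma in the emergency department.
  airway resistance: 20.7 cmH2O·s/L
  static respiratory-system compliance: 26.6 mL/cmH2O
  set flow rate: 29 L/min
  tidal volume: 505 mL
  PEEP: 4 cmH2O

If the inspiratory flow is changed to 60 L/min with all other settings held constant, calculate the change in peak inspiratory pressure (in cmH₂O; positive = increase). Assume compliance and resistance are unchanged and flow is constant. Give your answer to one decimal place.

10.7

Flow: 29 L/min ÷ 60 = 0.4833 L/s.
New flow: 60 L/min ÷ 60 = 1 L/s.
PIP = Vt/C + R·V̇ + PEEP (constant-flow equation of motion).
Only the resistive term changes: ΔPIP = R × ΔV̇ = 20.7 × (1 − 0.4833) = 20.7 × 0.5167 = 10.696 cmH2O.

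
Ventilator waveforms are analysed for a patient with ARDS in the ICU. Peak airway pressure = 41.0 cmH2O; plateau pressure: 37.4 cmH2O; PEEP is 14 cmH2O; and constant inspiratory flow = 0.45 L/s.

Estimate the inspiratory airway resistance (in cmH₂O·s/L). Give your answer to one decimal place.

8.0

Raw = (PIP − Pplat) / flow = (41.0 − 37.4) / 0.45 = 3.6 / 0.45 = 8.0 cmH2O·s/L.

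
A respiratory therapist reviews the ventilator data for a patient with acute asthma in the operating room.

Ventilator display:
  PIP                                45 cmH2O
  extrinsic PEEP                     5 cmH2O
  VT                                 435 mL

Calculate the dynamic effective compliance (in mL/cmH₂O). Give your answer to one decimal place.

10.9

Dynamic compliance = Vt / (PIP − PEEP) = 435 / (45 − 5) = 435 / 40.0 = 10.875 mL/cmH2O.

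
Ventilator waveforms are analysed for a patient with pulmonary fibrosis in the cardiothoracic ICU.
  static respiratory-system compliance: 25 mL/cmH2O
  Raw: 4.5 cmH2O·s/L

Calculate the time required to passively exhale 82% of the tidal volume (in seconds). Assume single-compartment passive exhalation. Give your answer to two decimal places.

0.19

τ = R × C = 4.5 × 25 mL/cmH2O = 4.5 × 0.025 L/cmH2O = 0.1125 s.
Exhaled fraction f = 1 − e^(−t/τ) → t = −τ·ln(1 − f) = −0.1125·ln(0.18) = 0.1929 s.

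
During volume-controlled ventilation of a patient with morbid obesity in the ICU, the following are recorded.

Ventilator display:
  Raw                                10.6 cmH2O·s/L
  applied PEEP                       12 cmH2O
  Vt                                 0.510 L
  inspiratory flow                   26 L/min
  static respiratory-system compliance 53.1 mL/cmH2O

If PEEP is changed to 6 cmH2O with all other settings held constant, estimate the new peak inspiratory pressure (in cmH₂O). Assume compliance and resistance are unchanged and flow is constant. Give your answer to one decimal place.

Flow: 26 L/min ÷ 60 = 0.4333 L/s.
PIP = Vt/C + R·V̇ + PEEP (constant-flow equation of motion).
Only the baseline term changes: ΔPIP = ΔPEEP = 6 − 12 = -6.0 cmH2O.
Original PIP = 510/53.1 + 10.6×0.4333 + 12 = 26.197 cmH2O; new PIP = 26.197 + (-6.0) = 20.197 cmH2O.

20.2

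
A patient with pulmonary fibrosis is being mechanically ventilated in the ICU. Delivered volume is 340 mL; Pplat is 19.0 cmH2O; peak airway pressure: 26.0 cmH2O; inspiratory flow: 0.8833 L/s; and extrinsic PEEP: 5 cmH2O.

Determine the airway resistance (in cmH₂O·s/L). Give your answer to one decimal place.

7.9

Raw = (PIP − Pplat) / flow = (26.0 − 19.0) / 0.8833 = 7.0 / 0.8833 = 7.925 cmH2O·s/L.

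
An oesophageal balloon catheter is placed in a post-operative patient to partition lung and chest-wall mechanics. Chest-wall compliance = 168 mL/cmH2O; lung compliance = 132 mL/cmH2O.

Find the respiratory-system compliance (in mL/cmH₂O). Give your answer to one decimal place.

73.9

Lung and chest wall are elastances in series: 1/Crs = 1/CL + 1/Ccw.
1/Crs = 1/132 + 1/168 = 0.01353.
Crs = 73.91 mL/cmH2O.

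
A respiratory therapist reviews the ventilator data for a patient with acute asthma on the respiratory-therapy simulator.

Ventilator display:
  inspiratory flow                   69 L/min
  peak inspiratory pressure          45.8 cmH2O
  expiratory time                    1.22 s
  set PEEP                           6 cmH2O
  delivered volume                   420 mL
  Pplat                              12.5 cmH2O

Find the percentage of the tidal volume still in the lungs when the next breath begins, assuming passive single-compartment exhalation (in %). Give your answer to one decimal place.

52.1

Flow: 69 L/min ÷ 60 = 1.15 L/s.
R = (PIP − Pplat)/V̇ = (45.8 − 12.5) / 1.15 = 33.3/1.15 = 28.957 cmH2O·s/L.
C = Vt/(Pplat − PEEP) = 420.0 / (12.5 − 6) = 420.0/6.5 = 64.615 mL/cmH2O.
τ = R × C = 28.957 × 0.06462 L/cmH2O = 1.871 s.
Fraction remaining at end-expiration = e^(−Te/τ) = e^(−1.22/1.871) = 0.521 → 52.1%.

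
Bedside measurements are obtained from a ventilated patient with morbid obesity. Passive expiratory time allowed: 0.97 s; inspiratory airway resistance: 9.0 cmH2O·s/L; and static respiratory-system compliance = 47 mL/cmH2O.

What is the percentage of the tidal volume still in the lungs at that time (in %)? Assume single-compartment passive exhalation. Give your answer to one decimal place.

10.1

τ = R × C = 9.0 × 47 mL/cmH2O = 9.0 × 0.047 L/cmH2O = 0.423 s.
Passive exhalation: V(t)/V₀ = e^(−t/τ) = e^(−0.97/0.423) = 0.1009.
Fraction remaining = 0.1009 → 10.09%.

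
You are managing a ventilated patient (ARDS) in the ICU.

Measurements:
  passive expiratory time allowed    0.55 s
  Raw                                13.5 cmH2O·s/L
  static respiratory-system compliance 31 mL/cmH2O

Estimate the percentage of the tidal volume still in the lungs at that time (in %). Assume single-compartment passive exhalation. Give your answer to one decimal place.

τ = R × C = 13.5 × 31 mL/cmH2O = 13.5 × 0.031 L/cmH2O = 0.4185 s.
Passive exhalation: V(t)/V₀ = e^(−t/τ) = e^(−0.55/0.4185) = 0.2687.
Fraction remaining = 0.2687 → 26.87%.

26.9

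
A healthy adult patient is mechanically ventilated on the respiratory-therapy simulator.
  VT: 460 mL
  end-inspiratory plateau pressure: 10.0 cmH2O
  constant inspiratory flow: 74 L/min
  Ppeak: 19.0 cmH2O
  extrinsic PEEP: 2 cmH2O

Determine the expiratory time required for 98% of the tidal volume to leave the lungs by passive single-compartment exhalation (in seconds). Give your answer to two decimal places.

Flow: 74 L/min ÷ 60 = 1.2333 L/s.
R = (PIP − Pplat)/V̇ = (19.0 − 10.0) / 1.2333 = 9.0/1.2333 = 7.297 cmH2O·s/L.
C = Vt/(Pplat − PEEP) = 460.0 / (10.0 − 2) = 460.0/8.0 = 57.5 mL/cmH2O.
τ = R × C = 7.297 × 0.0575 L/cmH2O = 0.4196 s.
t = −τ·ln(1 − 0.98) = −0.4196·ln(0.02) = 1.641 s.

1.64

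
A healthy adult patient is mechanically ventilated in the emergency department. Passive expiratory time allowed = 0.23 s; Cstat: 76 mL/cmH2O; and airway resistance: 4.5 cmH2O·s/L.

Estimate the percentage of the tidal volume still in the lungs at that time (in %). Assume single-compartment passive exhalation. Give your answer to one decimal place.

τ = R × C = 4.5 × 76 mL/cmH2O = 4.5 × 0.076 L/cmH2O = 0.342 s.
Passive exhalation: V(t)/V₀ = e^(−t/τ) = e^(−0.23/0.342) = 0.5104.
Fraction remaining = 0.5104 → 51.04%.

51.0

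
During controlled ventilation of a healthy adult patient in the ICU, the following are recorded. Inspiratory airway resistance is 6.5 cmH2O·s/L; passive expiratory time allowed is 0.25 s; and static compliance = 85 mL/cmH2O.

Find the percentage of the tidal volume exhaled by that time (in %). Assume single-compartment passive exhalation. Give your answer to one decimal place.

τ = R × C = 6.5 × 85 mL/cmH2O = 6.5 × 0.085 L/cmH2O = 0.5525 s.
Passive exhalation: V(t)/V₀ = e^(−t/τ) = e^(−0.25/0.5525) = 0.636.
Fraction exhaled = 1 − 0.636 = 0.364 → 36.4%.

36.4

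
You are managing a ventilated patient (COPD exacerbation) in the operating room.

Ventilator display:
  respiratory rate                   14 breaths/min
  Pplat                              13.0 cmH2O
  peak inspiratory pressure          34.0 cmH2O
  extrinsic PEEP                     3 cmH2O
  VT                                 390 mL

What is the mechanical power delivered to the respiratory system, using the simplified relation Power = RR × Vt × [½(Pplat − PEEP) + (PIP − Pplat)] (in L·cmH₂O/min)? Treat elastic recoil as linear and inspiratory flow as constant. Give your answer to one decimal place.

Per-breath work = Vt × [½(Pplat−PEEP) + (PIP−Pplat)] = 0.390 × [0.5×10.0 + 21.0] = 0.390 × 26.0 = 10.14 L·cmH2O.
Power = 14 × 10.14 = 141.96 L·cmH2O/min.

142.0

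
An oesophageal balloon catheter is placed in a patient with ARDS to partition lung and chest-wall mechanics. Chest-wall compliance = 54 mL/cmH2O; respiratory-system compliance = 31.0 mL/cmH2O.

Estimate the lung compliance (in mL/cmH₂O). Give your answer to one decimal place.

72.8

1/CL = 1/Crs − 1/Ccw.
1/CL = 1/31.0 − 1/54 = 0.01374.
CL = 72.78 mL/cmH2O.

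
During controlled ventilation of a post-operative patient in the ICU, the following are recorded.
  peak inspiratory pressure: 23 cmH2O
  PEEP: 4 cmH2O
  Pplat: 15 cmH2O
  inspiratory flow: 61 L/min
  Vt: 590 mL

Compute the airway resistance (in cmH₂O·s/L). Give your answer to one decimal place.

Flow: 61 L/min ÷ 60 = 1.0167 L/s.
Raw = (PIP − Pplat) / flow = (23 − 15) / 1.0167 = 8.0 / 1.0167 = 7.869 cmH2O·s/L.

7.9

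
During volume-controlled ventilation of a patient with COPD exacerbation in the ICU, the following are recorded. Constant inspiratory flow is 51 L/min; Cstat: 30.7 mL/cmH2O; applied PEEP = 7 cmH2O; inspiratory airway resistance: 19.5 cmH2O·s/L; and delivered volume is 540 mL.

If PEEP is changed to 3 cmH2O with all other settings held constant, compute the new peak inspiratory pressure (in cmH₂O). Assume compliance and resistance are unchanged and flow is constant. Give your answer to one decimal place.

37.2

Flow: 51 L/min ÷ 60 = 0.85 L/s.
PIP = Vt/C + R·V̇ + PEEP (constant-flow equation of motion).
Only the baseline term changes: ΔPIP = ΔPEEP = 3 − 7 = -4.0 cmH2O.
Original PIP = 540/30.7 + 19.5×0.85 + 7 = 41.165 cmH2O; new PIP = 41.165 + (-4.0) = 37.165 cmH2O.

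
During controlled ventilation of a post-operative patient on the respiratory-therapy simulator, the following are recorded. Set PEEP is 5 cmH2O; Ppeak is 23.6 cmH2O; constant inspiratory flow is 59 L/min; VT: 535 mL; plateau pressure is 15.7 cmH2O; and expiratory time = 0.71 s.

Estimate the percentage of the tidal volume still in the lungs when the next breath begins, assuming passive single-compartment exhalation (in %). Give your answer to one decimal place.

Flow: 59 L/min ÷ 60 = 0.9833 L/s.
R = (PIP − Pplat)/V̇ = (23.6 − 15.7) / 0.9833 = 7.9/0.9833 = 8.034 cmH2O·s/L.
C = Vt/(Pplat − PEEP) = 535.0 / (15.7 − 5) = 535.0/10.7 = 50.0 mL/cmH2O.
τ = R × C = 8.034 × 0.05 L/cmH2O = 0.4017 s.
Fraction remaining at end-expiration = e^(−Te/τ) = e^(−0.71/0.4017) = 0.1708 → 17.08%.

17.1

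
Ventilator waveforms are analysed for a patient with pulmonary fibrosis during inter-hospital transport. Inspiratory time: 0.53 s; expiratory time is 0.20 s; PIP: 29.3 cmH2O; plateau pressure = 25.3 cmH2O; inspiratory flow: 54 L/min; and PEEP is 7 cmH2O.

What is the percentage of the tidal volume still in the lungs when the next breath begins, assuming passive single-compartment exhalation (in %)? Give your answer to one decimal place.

Flow: 54 L/min ÷ 60 = 0.9 L/s.
Vt = flow × Ti = 0.9 L/s × 0.53 s × 1000 mL/L = 477.0 mL.
R = (PIP − Pplat)/V̇ = (29.3 − 25.3) / 0.9 = 4.0/0.9 = 4.444 cmH2O·s/L.
C = Vt/(Pplat − PEEP) = 477.0 / (25.3 − 7) = 477.0/18.3 = 26.066 mL/cmH2O.
τ = R × C = 4.444 × 0.02607 L/cmH2O = 0.1159 s.
Fraction remaining at end-expiration = e^(−Te/τ) = e^(−0.20/0.1159) = 0.1781 → 17.81%.

17.8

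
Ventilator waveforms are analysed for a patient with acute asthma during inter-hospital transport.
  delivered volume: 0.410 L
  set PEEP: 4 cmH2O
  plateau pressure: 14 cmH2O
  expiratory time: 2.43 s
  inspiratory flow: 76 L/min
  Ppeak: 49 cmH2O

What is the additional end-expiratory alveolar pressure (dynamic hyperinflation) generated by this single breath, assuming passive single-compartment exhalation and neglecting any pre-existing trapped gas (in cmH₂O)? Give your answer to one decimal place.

Flow: 76 L/min ÷ 60 = 1.2667 L/s.
R = (PIP − Pplat)/V̇ = (49 − 14) / 1.2667 = 35.0/1.2667 = 27.631 cmH2O·s/L.
C = Vt/(Pplat − PEEP) = 410.0 / (14 − 4) = 410.0/10.0 = 41.0 mL/cmH2O.
τ = R × C = 27.631 × 0.041 L/cmH2O = 1.133 s.
Fraction remaining = e^(−Te/τ) = e^(−2.43/1.133) = 0.1171; trapped volume = 410.0 × 0.1171 = 48.011 mL.
Additional alveolar pressure from trapping ≈ V_trapped / C = 48.011 / 41.0 = 1.171 cmH2O.

1.2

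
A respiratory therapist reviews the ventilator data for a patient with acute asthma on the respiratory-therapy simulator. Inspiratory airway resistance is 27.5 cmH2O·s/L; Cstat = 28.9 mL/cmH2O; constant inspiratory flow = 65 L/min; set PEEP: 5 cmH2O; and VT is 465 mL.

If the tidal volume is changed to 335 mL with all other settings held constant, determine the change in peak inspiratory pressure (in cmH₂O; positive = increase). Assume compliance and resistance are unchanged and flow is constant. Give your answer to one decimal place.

PIP = Vt/C + R·V̇ + PEEP (constant-flow equation of motion).
Only the elastic term changes: ΔPIP = ΔVt / C = (335 − 465) / 28.9 = -4.498 cmH2O.

-4.5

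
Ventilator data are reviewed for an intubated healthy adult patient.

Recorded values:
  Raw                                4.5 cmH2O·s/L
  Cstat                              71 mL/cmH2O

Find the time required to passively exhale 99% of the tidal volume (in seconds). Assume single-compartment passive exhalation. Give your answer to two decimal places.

τ = R × C = 4.5 × 71 mL/cmH2O = 4.5 × 0.071 L/cmH2O = 0.3195 s.
Exhaled fraction f = 1 − e^(−t/τ) → t = −τ·ln(1 − f) = −0.3195·ln(0.01) = 1.471 s.

1.47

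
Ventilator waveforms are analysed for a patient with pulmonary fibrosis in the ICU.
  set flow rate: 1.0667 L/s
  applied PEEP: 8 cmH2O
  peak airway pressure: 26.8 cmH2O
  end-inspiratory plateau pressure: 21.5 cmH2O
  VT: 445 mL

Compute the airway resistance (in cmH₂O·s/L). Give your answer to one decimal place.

Raw = (PIP − Pplat) / flow = (26.8 − 21.5) / 1.0667 = 5.3 / 1.0667 = 4.969 cmH2O·s/L.

5.0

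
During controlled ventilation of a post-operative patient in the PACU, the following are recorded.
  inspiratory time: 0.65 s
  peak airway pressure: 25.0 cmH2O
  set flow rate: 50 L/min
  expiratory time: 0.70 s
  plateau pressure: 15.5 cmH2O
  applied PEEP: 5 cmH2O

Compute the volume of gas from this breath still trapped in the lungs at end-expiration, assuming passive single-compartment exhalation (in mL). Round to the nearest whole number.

Flow: 50 L/min ÷ 60 = 0.8333 L/s.
Vt = flow × Ti = 0.8333 L/s × 0.65 s × 1000 mL/L = 541.65 mL.
R = (PIP − Pplat)/V̇ = (25.0 − 15.5) / 0.8333 = 9.5/0.8333 = 11.4 cmH2O·s/L.
C = Vt/(Pplat − PEEP) = 541.65 / (15.5 − 5) = 541.65/10.5 = 51.586 mL/cmH2O.
τ = R × C = 11.4 × 0.05159 L/cmH2O = 0.5881 s.
Fraction remaining = e^(−Te/τ) = e^(−0.70/0.5881) = 0.3041.
Trapped volume = 541.65 × 0.3041 = 164.72 mL.

165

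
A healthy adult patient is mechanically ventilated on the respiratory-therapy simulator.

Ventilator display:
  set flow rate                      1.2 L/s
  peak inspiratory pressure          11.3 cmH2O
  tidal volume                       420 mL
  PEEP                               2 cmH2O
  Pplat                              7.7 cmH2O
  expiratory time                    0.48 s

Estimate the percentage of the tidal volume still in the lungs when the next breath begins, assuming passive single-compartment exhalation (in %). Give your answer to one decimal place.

11.4

R = (PIP − Pplat)/V̇ = (11.3 − 7.7) / 1.2 = 3.6/1.2 = 3.0 cmH2O·s/L.
C = Vt/(Pplat − PEEP) = 420.0 / (7.7 − 2) = 420.0/5.7 = 73.684 mL/cmH2O.
τ = R × C = 3.0 × 0.07368 L/cmH2O = 0.221 s.
Fraction remaining at end-expiration = e^(−Te/τ) = e^(−0.48/0.221) = 0.114 → 11.4%.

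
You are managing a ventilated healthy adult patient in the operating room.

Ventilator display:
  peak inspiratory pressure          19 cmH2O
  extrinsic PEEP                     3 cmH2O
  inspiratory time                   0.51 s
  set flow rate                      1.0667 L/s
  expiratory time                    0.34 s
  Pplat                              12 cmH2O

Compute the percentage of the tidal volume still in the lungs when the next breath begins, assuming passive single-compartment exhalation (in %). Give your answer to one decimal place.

42.4

Vt = flow × Ti = 1.0667 L/s × 0.51 s × 1000 mL/L = 544.02 mL.
R = (PIP − Pplat)/V̇ = (19 − 12) / 1.0667 = 7.0/1.0667 = 6.562 cmH2O·s/L.
C = Vt/(Pplat − PEEP) = 544.02 / (12 − 3) = 544.02/9.0 = 60.447 mL/cmH2O.
τ = R × C = 6.562 × 0.06045 L/cmH2O = 0.3967 s.
Fraction remaining at end-expiration = e^(−Te/τ) = e^(−0.34/0.3967) = 0.4244 → 42.44%.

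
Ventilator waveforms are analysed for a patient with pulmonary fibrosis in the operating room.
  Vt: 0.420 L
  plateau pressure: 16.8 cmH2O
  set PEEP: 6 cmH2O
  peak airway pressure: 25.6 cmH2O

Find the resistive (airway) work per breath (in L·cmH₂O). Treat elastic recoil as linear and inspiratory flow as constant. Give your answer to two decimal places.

With constant inspiratory flow the resistive pressure is constant at PIP − Pplat = 25.6 − 16.8 = 8.8 cmH2O, so resistive work = 8.8 × 0.420 = 3.696 L·cmH2O.

3.70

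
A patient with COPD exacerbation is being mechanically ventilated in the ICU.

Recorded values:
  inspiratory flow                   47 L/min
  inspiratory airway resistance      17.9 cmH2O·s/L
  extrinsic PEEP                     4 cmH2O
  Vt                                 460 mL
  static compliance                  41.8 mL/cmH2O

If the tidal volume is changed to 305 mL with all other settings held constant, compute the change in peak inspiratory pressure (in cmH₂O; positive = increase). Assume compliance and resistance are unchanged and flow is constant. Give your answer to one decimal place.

PIP = Vt/C + R·V̇ + PEEP (constant-flow equation of motion).
Only the elastic term changes: ΔPIP = ΔVt / C = (305 − 460) / 41.8 = -3.708 cmH2O.

-3.7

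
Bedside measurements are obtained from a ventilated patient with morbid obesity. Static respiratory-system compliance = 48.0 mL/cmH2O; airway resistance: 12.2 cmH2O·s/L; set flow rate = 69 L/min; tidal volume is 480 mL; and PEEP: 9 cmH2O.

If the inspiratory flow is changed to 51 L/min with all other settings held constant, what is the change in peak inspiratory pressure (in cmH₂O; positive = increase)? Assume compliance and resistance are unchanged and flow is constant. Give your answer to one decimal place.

-3.7

Flow: 69 L/min ÷ 60 = 1.15 L/s.
New flow: 51 L/min ÷ 60 = 0.85 L/s.
PIP = Vt/C + R·V̇ + PEEP (constant-flow equation of motion).
Only the resistive term changes: ΔPIP = R × ΔV̇ = 12.2 × (0.85 − 1.15) = 12.2 × -0.3 = -3.66 cmH2O.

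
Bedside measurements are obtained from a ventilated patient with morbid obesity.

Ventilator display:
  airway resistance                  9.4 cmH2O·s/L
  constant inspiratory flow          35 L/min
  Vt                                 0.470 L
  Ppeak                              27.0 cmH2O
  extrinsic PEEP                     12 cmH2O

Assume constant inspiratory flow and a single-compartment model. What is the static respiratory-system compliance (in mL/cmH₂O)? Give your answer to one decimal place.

Flow: 35 L/min ÷ 60 = 0.5833 L/s.
Equation of motion (constant flow): PIP = Vt/C + R·V̇ + PEEP.
Vt/C = PIP − R·V̇ − PEEP = 27.0 − 9.4×0.5833 − 12 = 27.0 − 5.483 − 12 = 9.517 cmH2O.
C = Vt / 9.517 = 470 / 9.517 = 49.385 mL/cmH2O.

49.4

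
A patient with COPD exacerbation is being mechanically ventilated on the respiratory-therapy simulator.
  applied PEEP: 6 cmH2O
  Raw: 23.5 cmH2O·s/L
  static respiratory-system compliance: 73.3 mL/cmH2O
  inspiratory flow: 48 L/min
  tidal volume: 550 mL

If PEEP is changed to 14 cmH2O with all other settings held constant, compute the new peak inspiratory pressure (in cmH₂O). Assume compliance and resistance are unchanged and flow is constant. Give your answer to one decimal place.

Flow: 48 L/min ÷ 60 = 0.8 L/s.
PIP = Vt/C + R·V̇ + PEEP (constant-flow equation of motion).
Only the baseline term changes: ΔPIP = ΔPEEP = 14 − 6 = 8.0 cmH2O.
Original PIP = 550/73.3 + 23.5×0.8 + 6 = 32.303 cmH2O; new PIP = 32.303 + (8.0) = 40.303 cmH2O.

40.3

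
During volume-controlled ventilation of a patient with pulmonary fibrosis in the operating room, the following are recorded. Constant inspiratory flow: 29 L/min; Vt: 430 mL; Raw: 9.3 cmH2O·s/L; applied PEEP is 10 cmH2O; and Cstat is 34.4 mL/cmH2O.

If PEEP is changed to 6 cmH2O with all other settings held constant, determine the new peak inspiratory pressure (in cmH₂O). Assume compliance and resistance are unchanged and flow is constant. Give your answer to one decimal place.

23.0

Flow: 29 L/min ÷ 60 = 0.4833 L/s.
PIP = Vt/C + R·V̇ + PEEP (constant-flow equation of motion).
Only the baseline term changes: ΔPIP = ΔPEEP = 6 − 10 = -4.0 cmH2O.
Original PIP = 430/34.4 + 9.3×0.4833 + 10 = 26.995 cmH2O; new PIP = 26.995 + (-4.0) = 22.995 cmH2O.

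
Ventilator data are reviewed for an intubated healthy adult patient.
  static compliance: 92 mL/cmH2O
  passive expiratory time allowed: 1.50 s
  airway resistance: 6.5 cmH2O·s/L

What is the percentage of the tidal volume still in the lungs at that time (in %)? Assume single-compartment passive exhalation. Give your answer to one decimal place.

8.1

τ = R × C = 6.5 × 92 mL/cmH2O = 6.5 × 0.092 L/cmH2O = 0.598 s.
Passive exhalation: V(t)/V₀ = e^(−t/τ) = e^(−1.50/0.598) = 0.0814.
Fraction remaining = 0.0814 → 8.14%.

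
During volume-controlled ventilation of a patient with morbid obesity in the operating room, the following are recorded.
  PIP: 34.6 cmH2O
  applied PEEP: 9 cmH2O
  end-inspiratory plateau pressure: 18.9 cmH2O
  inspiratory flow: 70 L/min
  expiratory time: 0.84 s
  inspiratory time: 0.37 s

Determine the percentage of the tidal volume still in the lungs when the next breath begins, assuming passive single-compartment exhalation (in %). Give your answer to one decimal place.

Flow: 70 L/min ÷ 60 = 1.1667 L/s.
Vt = flow × Ti = 1.1667 L/s × 0.37 s × 1000 mL/L = 431.68 mL.
R = (PIP − Pplat)/V̇ = (34.6 − 18.9) / 1.1667 = 15.7/1.1667 = 13.457 cmH2O·s/L.
C = Vt/(Pplat − PEEP) = 431.68 / (18.9 − 9) = 431.68/9.9 = 43.604 mL/cmH2O.
τ = R × C = 13.457 × 0.0436 L/cmH2O = 0.5867 s.
Fraction remaining at end-expiration = e^(−Te/τ) = e^(−0.84/0.5867) = 0.2389 → 23.89%.

23.9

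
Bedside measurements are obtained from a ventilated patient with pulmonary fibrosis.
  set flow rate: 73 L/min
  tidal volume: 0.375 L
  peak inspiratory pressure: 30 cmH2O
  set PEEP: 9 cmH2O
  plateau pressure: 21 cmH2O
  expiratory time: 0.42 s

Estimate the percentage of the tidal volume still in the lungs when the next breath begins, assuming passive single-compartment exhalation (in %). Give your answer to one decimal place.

16.3

Flow: 73 L/min ÷ 60 = 1.2167 L/s.
R = (PIP − Pplat)/V̇ = (30 − 21) / 1.2167 = 9.0/1.2167 = 7.397 cmH2O·s/L.
C = Vt/(Pplat − PEEP) = 375.0 / (21 − 9) = 375.0/12.0 = 31.25 mL/cmH2O.
τ = R × C = 7.397 × 0.03125 L/cmH2O = 0.2312 s.
Fraction remaining at end-expiration = e^(−Te/τ) = e^(−0.42/0.2312) = 0.1626 → 16.26%.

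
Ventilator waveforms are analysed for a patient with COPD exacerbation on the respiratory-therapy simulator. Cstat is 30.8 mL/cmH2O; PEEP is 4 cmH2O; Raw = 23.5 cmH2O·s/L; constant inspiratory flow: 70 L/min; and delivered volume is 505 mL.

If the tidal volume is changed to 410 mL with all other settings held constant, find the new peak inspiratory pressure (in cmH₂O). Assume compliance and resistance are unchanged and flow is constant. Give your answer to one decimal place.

Flow: 70 L/min ÷ 60 = 1.1667 L/s.
PIP = Vt/C + R·V̇ + PEEP (constant-flow equation of motion).
Only the elastic term changes: ΔPIP = ΔVt / C = (410 − 505) / 30.8 = -3.084 cmH2O.
Original PIP = 505/30.8 + 23.5×1.1667 + 4 = 47.814 cmH2O; new PIP = 47.814 + (-3.084) = 44.73 cmH2O.

44.7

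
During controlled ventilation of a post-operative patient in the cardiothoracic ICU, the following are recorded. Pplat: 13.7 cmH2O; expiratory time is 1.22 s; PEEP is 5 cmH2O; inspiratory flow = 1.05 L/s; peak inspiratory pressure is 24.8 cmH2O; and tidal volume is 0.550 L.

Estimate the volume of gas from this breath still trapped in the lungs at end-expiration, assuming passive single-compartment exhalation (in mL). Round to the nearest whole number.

89

R = (PIP − Pplat)/V̇ = (24.8 − 13.7) / 1.05 = 11.1/1.05 = 10.571 cmH2O·s/L.
C = Vt/(Pplat − PEEP) = 550.0 / (13.7 − 5) = 550.0/8.7 = 63.218 mL/cmH2O.
τ = R × C = 10.571 × 0.06322 L/cmH2O = 0.6683 s.
Fraction remaining = e^(−Te/τ) = e^(−1.22/0.6683) = 0.1611.
Trapped volume = 550.0 × 0.1611 = 88.605 mL.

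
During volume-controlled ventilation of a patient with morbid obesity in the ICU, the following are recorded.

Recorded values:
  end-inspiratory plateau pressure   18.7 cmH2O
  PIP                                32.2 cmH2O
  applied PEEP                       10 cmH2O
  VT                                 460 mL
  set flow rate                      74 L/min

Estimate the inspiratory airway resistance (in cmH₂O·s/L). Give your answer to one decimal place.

Flow: 74 L/min ÷ 60 = 1.2333 L/s.
Raw = (PIP − Pplat) / flow = (32.2 − 18.7) / 1.2333 = 13.5 / 1.2333 = 10.946 cmH2O·s/L.

10.9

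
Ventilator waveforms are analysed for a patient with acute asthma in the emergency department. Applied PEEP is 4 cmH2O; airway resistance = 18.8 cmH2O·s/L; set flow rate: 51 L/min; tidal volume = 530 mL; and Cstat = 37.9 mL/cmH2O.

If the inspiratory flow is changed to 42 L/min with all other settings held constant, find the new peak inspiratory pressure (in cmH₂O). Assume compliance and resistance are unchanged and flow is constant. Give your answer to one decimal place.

Flow: 51 L/min ÷ 60 = 0.85 L/s.
New flow: 42 L/min ÷ 60 = 0.7 L/s.
PIP = Vt/C + R·V̇ + PEEP (constant-flow equation of motion).
Only the resistive term changes: ΔPIP = R × ΔV̇ = 18.8 × (0.7 − 0.85) = 18.8 × -0.15 = -2.82 cmH2O.
Original PIP = 530/37.9 + 18.8×0.85 + 4 = 33.964 cmH2O; new PIP = 33.964 + (-2.82) = 31.144 cmH2O.

31.1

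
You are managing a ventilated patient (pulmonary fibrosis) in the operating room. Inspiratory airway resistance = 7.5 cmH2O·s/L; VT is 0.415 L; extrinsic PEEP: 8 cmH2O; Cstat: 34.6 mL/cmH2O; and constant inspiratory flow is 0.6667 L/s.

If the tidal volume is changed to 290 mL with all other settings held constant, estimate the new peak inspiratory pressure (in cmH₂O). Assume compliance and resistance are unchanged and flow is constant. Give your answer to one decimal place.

PIP = Vt/C + R·V̇ + PEEP (constant-flow equation of motion).
Only the elastic term changes: ΔPIP = ΔVt / C = (290 − 415) / 34.6 = -3.613 cmH2O.
Original PIP = 415/34.6 + 7.5×0.6667 + 8 = 24.994 cmH2O; new PIP = 24.994 + (-3.613) = 21.381 cmH2O.

21.4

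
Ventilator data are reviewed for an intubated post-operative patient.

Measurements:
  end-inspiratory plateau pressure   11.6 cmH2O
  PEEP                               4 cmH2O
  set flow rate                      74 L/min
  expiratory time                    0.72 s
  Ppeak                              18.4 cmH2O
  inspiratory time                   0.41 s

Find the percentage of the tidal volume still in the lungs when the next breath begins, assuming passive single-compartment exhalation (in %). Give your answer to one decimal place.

Flow: 74 L/min ÷ 60 = 1.2333 L/s.
Vt = flow × Ti = 1.2333 L/s × 0.41 s × 1000 mL/L = 505.65 mL.
R = (PIP − Pplat)/V̇ = (18.4 − 11.6) / 1.2333 = 6.8/1.2333 = 5.514 cmH2O·s/L.
C = Vt/(Pplat − PEEP) = 505.65 / (11.6 − 4) = 505.65/7.6 = 66.533 mL/cmH2O.
τ = R × C = 5.514 × 0.06653 L/cmH2O = 0.3668 s.
Fraction remaining at end-expiration = e^(−Te/τ) = e^(−0.72/0.3668) = 0.1404 → 14.04%.

14.0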